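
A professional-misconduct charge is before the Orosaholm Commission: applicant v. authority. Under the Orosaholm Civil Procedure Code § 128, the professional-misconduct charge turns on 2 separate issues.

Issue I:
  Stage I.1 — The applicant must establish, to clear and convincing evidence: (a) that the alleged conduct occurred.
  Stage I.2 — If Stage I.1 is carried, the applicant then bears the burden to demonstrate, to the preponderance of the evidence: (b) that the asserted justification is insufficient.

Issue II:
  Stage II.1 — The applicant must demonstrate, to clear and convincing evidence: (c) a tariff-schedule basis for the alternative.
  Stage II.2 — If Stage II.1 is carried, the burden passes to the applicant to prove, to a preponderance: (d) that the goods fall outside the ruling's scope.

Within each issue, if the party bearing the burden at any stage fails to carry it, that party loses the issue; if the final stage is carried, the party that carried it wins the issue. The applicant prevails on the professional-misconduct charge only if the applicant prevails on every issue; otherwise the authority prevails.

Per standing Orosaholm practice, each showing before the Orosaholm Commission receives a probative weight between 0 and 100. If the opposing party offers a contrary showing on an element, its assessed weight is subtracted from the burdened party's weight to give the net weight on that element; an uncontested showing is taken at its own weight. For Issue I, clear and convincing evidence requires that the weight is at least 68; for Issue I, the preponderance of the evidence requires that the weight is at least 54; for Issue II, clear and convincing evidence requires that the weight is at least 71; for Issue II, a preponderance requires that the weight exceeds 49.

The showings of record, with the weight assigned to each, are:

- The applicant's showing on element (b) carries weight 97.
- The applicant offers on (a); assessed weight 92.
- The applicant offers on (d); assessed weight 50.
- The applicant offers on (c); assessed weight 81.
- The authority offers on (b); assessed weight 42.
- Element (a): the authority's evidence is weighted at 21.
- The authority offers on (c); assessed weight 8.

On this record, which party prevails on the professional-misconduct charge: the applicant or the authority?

applicant

— Issue I —
Stage I.1 (applicant, clear and convincing evidence, weight is at least 68): (a) net 92−21=71 ≥ 68 — meets.
  All elements met. The applicant retains the burden for Stage I.2.
Stage I.2 (applicant, the preponderance of the evidence, weight is at least 54): (b) net 97−42=55 ≥ 54 — meets.
  Stage I.2 carried; the final stage is satisfied.
With every stage satisfied, the applicant prevails on this issue.
— Issue II —
Stage II.1 — burden on applicant; standard: clear and convincing evidence (weight is at least 71).
    (c): 81 − 8 = 73 ≥ 71 [met]
  Stage II.1 is satisfied; the applicant continues to bear the burden.
Stage II.2 — burden on applicant; standard: a preponderance (weight exceeds 49).
    (d): 50 > 49 [met]
  The applicant carries the last stage.
With every stage satisfied, the applicant prevails on this issue.
Per-issue: Issue I → applicant; Issue II → applicant. The applicant must prevail on every issue; overall, the applicant prevails.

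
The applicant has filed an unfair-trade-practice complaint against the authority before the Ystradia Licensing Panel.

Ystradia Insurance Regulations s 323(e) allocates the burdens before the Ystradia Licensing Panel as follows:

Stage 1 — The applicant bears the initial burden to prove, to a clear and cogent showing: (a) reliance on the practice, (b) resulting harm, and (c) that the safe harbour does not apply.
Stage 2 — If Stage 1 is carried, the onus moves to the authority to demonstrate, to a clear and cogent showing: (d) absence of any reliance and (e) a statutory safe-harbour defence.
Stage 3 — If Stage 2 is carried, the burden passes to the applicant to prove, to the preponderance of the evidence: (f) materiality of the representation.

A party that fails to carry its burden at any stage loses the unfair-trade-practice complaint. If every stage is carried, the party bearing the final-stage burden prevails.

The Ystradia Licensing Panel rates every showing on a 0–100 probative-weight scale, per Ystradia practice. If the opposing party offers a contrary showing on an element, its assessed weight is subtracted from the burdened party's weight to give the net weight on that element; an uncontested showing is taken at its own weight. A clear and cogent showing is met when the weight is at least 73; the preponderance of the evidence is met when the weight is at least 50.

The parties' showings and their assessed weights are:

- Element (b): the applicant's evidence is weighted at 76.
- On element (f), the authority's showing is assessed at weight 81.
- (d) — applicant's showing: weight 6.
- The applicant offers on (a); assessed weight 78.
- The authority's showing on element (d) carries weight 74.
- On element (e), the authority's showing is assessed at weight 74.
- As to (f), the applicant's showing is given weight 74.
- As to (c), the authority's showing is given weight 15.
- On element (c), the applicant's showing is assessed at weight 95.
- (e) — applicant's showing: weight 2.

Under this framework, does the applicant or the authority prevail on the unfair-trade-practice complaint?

applicant

At Stage 1 the applicant must meet a clear and cogent showing (weight is at least 73): on (a) the weight is 78, ≥ 73, so (a) meets the standard; on (b) the weight is 76, ≥ 73, so (b) meets the standard; on (c) the weight is 95 less the opposing 15 gives net 80, which does reach 73, so (c) meets the standard.
  All elements met. The burden passes to the authority.
At Stage 2 the authority must meet a clear and cogent showing (weight is at least 73): on (d) the weight is 74 less the opposing 6 gives net 68, < 73, so (d) does not meet the standard; on (e) the weight is 74 less the opposing 2 gives net 72, which does not reach 73, so (e) does not meet the standard.
  Stage 2 not carried; the authority fails its burden.
The applicant prevails.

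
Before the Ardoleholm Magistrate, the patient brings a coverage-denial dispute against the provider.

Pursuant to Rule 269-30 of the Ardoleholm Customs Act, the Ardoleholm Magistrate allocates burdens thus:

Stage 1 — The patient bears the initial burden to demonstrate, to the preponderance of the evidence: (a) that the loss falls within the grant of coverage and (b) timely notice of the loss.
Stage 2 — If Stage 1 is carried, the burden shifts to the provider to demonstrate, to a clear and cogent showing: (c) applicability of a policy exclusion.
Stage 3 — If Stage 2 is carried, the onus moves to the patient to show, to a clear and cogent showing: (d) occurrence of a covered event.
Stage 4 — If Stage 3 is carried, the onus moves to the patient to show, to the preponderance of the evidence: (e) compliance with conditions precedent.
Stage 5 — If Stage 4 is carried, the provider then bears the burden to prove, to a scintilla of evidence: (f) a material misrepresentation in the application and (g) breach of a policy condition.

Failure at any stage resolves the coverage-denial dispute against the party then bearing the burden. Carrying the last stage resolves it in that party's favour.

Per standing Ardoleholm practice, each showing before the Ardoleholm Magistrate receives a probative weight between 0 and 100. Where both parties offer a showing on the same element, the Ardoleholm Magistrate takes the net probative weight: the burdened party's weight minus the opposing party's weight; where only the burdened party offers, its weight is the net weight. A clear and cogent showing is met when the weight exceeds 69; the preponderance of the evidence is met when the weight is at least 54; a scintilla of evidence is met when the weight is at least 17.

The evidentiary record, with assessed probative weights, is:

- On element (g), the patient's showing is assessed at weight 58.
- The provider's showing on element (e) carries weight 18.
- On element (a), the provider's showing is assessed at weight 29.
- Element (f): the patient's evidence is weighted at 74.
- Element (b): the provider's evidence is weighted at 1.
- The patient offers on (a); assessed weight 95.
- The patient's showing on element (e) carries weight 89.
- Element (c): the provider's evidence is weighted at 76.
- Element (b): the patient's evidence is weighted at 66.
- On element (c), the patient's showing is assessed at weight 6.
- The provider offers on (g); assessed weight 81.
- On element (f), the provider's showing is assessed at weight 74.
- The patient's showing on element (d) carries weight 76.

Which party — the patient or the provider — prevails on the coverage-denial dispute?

patient

Stage 1 — burden on patient; standard: the preponderance of the evidence (weight is at least 54).
    (a): 95 − 29 = 66 ≥ 54 [met]
    (b): 66 − 1 = 65 ≥ 54 [met]
  Stage 1 is satisfied; the onus moves to the provider.
Stage 2 — burden on provider; standard: a clear and cogent showing (weight exceeds 69).
    (c): 76 − 6 = 70 > 69 [met]
  Stage 2 is satisfied; the onus moves to the patient.
Stage 3 — burden on patient; standard: a clear and cogent showing (weight exceeds 69).
    (d): 76 > 69 [met]
  Stage 3 is satisfied; the patient continues to bear the burden.
Stage 4 — burden on patient; standard: the preponderance of the evidence (weight is at least 54).
    (e): 89 − 18 = 71 ≥ 54 [met]
  Stage 4 carried; the burden shifts to the provider.
Stage 5 — burden on provider; standard: a scintilla of evidence (weight is at least 17).
    (f): 74 − 74 = 0 < 17 [not met]
    (g): 81 − 58 = 23 ≥ 17 [met]
  Not every element is met, so the provider fails to carry Stage 5.
The analysis ends at Stage 5; the patient prevails.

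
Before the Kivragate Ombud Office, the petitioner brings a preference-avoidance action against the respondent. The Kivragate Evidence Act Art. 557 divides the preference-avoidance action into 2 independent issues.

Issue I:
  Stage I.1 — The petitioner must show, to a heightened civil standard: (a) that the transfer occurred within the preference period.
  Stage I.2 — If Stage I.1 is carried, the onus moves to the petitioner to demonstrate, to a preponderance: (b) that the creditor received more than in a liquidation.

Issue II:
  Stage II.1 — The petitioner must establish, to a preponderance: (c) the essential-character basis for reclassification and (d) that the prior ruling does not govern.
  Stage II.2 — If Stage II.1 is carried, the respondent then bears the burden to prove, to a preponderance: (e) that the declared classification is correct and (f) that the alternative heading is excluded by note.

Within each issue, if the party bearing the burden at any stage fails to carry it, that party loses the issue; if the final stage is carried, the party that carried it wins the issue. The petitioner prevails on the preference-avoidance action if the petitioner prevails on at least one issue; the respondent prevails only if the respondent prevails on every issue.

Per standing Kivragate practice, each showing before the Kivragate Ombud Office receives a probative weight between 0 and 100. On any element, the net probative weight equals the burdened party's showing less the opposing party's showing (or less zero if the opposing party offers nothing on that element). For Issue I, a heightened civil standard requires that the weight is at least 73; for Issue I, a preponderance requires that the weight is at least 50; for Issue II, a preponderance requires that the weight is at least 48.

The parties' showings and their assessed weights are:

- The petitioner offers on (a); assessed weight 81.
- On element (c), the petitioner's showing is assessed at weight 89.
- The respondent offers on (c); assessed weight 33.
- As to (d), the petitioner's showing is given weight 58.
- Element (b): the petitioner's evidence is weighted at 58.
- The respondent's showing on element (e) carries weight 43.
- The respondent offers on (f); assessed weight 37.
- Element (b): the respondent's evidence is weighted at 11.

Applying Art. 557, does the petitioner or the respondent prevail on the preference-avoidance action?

— Issue I —
Stage I.1 — burden on petitioner; standard: a heightened civil standard (weight is at least 73).
    (a): 81 ≥ 73 [met]
  Stage I.1 is satisfied; the petitioner continues to bear the burden.
Stage I.2 — burden on petitioner; standard: a preponderance (weight is at least 50).
    (b): 58 − 11 = 47 < 50 [not met]
  The petitioner does not carry Stage I.2.
So the respondent prevails on this issue.
— Issue II —
Stage II.1 (petitioner, a preponderance, weight is at least 48): (c) net 89−33=56 ≥ 48 — meets; (d) 58 ≥ 48 — meets.
  Stage II.1 is satisfied; the onus moves to the respondent.
Stage II.2 (respondent, a preponderance, weight is at least 48): (e) 43 < 48 — fails; (f) 37 < 48 — fails.
  Stage II.2 not carried; the respondent fails its burden.
The analysis ends at Stage II.2; the petitioner prevails on this issue.
Per-issue: Issue I → respondent; Issue II → petitioner. The petitioner must prevail on at least one issue; overall, the petitioner prevails.

petitioner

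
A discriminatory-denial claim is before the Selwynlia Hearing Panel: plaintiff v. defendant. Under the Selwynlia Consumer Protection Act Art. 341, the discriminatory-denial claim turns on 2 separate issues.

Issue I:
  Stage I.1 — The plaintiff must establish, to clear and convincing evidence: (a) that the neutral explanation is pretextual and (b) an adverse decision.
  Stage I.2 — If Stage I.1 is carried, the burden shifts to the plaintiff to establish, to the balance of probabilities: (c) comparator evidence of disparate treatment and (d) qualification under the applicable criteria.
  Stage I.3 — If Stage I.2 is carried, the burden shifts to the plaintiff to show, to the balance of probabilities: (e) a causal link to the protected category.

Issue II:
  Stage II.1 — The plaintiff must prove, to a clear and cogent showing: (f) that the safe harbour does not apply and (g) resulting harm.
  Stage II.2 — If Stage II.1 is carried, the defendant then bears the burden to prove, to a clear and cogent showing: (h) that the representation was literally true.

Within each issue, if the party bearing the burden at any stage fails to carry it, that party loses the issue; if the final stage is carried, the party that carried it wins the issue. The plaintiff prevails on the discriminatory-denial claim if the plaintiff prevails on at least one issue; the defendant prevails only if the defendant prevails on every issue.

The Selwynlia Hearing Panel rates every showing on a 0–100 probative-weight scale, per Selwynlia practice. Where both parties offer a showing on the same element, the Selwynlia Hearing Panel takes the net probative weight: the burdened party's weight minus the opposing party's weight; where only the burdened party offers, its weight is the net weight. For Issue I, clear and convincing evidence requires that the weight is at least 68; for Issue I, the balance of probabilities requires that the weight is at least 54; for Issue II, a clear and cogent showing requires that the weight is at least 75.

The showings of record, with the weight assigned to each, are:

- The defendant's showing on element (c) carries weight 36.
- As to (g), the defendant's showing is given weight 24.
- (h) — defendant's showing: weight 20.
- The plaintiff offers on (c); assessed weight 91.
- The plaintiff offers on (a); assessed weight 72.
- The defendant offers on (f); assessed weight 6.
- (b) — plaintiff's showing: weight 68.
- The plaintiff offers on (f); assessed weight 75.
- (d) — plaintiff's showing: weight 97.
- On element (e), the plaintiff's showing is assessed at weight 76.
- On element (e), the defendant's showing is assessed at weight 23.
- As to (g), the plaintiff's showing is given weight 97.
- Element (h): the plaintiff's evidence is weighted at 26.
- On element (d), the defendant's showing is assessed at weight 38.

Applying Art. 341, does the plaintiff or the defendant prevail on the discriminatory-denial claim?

defendant

— Issue I —
Stage I.1 — burden on plaintiff; standard: clear and convincing evidence (weight is at least 68).
    (a): 72 ≥ 68 [met]
    (b): 68 ≥ 68 [met]
  All elements met. The plaintiff retains the burden for Stage I.2.
Stage I.2 — burden on plaintiff; standard: the balance of probabilities (weight is at least 54).
    (c): 91 − 36 = 55 ≥ 54 [met]
    (d): 97 − 38 = 59 ≥ 54 [met]
  Stage I.2 is satisfied; the plaintiff continues to bear the burden.
Stage I.3 — burden on plaintiff; standard: the balance of probabilities (weight is at least 54).
    (e): 76 − 23 = 53 < 54 [not met]
  Stage I.3 not carried; the plaintiff fails its burden.
The defendant prevails on this issue.
— Issue II —
At Stage II.1 the plaintiff must meet a clear and cogent showing (weight is at least 75): on (f) the weight is 75 less the opposing 6 gives net 69, < 75, so (f) does not meet the standard; on (g) the weight is 97 less the opposing 24 gives net 73, < 75, so (g) does not meet the standard.
  Stage II.1 not carried; the plaintiff fails its burden.
The defendant prevails on this issue.
Per-issue: Issue I → defendant; Issue II → defendant. The plaintiff must prevail on at least one issue; overall, the defendant prevails.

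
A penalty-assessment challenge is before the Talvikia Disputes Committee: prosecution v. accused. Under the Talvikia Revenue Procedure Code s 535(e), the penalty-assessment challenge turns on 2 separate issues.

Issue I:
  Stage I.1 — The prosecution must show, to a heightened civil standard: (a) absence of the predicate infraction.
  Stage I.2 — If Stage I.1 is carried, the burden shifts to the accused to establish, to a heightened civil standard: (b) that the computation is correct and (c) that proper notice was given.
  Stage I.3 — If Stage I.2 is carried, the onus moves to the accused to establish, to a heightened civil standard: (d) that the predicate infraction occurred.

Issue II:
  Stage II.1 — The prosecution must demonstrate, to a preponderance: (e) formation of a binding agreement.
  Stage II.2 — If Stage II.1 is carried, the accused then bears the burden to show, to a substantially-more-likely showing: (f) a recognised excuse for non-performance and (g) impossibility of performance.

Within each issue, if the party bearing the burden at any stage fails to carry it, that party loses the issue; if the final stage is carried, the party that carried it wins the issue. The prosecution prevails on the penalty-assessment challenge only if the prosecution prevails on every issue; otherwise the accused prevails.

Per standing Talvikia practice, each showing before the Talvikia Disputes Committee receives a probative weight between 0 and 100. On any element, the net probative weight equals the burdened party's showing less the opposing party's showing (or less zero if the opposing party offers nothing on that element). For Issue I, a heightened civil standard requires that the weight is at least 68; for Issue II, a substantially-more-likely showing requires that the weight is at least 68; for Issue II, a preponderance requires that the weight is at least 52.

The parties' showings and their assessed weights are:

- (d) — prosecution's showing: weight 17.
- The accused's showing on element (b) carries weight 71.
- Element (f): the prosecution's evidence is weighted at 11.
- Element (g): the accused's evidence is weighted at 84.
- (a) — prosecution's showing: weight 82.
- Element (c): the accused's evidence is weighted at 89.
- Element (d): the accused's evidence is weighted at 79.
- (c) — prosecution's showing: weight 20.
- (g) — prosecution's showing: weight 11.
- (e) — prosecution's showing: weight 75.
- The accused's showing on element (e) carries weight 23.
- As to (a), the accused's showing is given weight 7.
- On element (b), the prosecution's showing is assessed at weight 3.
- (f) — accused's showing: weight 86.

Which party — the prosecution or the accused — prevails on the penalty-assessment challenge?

— Issue I —
Stage I.1 — burden on prosecution; standard: a heightened civil standard (weight is at least 68).
    (a): 82 − 7 = 75 ≥ 68 [met]
  The prosecution carries Stage I.1; the accused now bears the burden.
Stage I.2 — burden on accused; standard: a heightened civil standard (weight is at least 68).
    (b): 71 − 3 = 68 ≥ 68 [met]
    (c): 89 − 20 = 69 ≥ 68 [met]
  Stage I.2 carried; the burden remains with the accused.
Stage I.3 — burden on accused; standard: a heightened civil standard (weight is at least 68).
    (d): 79 − 17 = 62 < 68 [not met]
  Stage I.3 not carried; the accused fails its burden.
So the prosecution prevails on this issue.
— Issue II —
Stage II.1 (prosecution, a preponderance, weight is at least 52): (e) net 75−23=52 ≥ 52 — meets.
  Stage II.1 carried; the burden shifts to the accused.
Stage II.2 (accused, a substantially-more-likely showing, weight is at least 68): (f) net 86−11=75 ≥ 68 — meets; (g) net 84−11=73 ≥ 68 — meets.
  Stage II.2 carried; the final stage is satisfied.
All stages carried — the accused prevails on this issue.
Per-issue: Issue I → prosecution; Issue II → accused. The prosecution must prevail on every issue; overall, the accused prevails.

accused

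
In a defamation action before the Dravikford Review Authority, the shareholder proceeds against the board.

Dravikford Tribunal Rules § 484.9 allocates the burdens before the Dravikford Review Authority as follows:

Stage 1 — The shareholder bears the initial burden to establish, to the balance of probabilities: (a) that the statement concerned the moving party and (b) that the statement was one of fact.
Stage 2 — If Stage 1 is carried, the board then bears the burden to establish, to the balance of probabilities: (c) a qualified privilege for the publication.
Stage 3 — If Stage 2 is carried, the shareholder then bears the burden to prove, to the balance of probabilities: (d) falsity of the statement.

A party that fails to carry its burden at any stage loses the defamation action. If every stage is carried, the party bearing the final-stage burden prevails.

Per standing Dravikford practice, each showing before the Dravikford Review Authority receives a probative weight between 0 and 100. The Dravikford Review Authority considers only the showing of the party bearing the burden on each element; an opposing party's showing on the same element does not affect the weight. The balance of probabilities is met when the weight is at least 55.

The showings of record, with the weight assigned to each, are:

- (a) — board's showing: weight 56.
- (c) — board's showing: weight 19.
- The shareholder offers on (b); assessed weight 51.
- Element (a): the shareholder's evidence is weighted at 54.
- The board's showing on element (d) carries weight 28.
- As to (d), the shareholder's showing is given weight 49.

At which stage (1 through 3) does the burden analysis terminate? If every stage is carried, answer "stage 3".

Stage 1 (shareholder, the balance of probabilities, weight is at least 55): (a) 54 (board's 56 disregarded) < 55 — fails; (b) 51 < 55 — fails.
  Not every element is met, so the shareholder fails to carry Stage 1.
So the board prevails.

stage 1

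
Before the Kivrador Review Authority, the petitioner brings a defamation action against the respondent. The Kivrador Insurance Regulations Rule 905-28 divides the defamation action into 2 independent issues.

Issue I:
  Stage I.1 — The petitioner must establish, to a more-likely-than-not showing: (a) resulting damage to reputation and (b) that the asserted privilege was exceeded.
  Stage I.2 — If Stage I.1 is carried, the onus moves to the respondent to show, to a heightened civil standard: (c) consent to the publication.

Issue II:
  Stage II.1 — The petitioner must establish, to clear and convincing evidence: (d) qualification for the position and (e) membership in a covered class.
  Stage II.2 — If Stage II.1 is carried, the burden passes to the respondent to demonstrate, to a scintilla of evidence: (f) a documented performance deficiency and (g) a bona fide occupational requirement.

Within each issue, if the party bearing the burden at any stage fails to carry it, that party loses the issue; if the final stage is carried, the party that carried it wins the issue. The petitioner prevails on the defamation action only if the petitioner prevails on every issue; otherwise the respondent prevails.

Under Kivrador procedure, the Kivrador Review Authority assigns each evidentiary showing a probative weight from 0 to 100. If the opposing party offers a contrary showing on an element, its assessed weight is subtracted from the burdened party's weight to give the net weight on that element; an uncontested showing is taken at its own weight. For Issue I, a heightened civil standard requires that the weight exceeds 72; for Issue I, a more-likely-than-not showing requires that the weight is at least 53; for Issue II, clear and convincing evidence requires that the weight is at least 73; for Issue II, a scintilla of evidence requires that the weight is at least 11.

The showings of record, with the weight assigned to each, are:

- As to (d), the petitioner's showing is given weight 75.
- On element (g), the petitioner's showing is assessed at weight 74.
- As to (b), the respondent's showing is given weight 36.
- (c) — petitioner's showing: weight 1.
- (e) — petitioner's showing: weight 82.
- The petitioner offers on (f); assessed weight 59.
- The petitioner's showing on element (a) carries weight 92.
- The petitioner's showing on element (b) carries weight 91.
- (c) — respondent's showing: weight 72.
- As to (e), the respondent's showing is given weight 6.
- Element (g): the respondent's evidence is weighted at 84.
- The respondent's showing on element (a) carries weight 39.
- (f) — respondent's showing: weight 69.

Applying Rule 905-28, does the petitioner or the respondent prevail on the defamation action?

— Issue I —
At Stage I.1 the petitioner must meet a more-likely-than-not showing (weight is at least 53): on (a) the weight is 92 less the opposing 39 gives net 53, ≥ 53, so (a) meets the standard; on (b) the weight is 91 less the opposing 36 gives net 55, ≥ 53, so (b) meets the standard.
  All elements met. The burden passes to the respondent.
At Stage I.2 the respondent must meet a heightened civil standard (weight exceeds 72): on (c) the weight is 72 less the opposing 1 gives net 71, which does not exceed 72, so (c) does not meet the standard.
  The respondent does not carry Stage I.2.
So the petitioner prevails on this issue.
— Issue II —
Stage II.1 — burden on petitioner; standard: clear and convincing evidence (weight is at least 73).
    (d): 75 ≥ 73 [met]
    (e): 82 − 6 = 76 ≥ 73 [met]
  The petitioner carries Stage II.1; the respondent now bears the burden.
Stage II.2 — burden on respondent; standard: a scintilla of evidence (weight is at least 11).
    (f): 69 − 59 = 10 < 11 [not met]
    (g): 84 − 74 = 10 < 11 [not met]
  Not every element is met, so the respondent fails to carry Stage II.2.
The petitioner prevails on this issue.
Per-issue: Issue I → petitioner; Issue II → petitioner. The petitioner must prevail on every issue; overall, the petitioner prevails.

petitioner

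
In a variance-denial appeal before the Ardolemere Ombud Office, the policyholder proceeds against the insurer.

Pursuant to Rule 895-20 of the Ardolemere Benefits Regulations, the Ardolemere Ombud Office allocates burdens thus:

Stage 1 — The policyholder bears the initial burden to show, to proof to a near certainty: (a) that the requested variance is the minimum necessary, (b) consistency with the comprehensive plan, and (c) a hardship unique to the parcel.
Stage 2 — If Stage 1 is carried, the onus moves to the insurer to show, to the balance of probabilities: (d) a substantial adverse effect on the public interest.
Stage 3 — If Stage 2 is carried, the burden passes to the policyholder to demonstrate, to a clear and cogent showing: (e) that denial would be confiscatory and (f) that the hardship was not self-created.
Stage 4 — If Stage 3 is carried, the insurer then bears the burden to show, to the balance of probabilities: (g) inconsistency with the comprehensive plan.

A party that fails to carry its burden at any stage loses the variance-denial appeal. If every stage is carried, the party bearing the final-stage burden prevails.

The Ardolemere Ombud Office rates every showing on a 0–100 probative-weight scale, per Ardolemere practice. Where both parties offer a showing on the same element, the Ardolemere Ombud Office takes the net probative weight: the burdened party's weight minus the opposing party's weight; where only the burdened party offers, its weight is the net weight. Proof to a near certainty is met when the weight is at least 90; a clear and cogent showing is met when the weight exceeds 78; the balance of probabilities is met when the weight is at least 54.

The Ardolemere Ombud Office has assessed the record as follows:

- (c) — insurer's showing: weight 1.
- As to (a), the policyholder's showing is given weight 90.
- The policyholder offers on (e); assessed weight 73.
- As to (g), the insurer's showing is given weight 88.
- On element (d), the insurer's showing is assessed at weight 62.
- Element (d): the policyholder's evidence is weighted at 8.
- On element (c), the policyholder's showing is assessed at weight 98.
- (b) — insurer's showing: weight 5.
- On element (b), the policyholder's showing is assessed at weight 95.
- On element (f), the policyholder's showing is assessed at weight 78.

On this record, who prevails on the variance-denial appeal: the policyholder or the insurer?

insurer

Stage 1 (policyholder, proof to a near certainty, weight is at least 90): (a) 90 ≥ 90 — meets; (b) net 95−5=90 ≥ 90 — meets; (c) net 98−1=97 ≥ 90 — meets.
  Stage 1 carried; the burden shifts to the insurer.
Stage 2 (insurer, the balance of probabilities, weight is at least 54): (d) net 62−8=54 ≥ 54 — meets.
  All elements met. The burden passes to the policyholder.
Stage 3 (policyholder, a clear and cogent showing, weight exceeds 78): (e) 73 ≤ 78 — fails; (f) 78 ≤ 78 — fails.
  Stage 3 not carried; the policyholder fails its burden.
The analysis ends at Stage 3; the insurer prevails.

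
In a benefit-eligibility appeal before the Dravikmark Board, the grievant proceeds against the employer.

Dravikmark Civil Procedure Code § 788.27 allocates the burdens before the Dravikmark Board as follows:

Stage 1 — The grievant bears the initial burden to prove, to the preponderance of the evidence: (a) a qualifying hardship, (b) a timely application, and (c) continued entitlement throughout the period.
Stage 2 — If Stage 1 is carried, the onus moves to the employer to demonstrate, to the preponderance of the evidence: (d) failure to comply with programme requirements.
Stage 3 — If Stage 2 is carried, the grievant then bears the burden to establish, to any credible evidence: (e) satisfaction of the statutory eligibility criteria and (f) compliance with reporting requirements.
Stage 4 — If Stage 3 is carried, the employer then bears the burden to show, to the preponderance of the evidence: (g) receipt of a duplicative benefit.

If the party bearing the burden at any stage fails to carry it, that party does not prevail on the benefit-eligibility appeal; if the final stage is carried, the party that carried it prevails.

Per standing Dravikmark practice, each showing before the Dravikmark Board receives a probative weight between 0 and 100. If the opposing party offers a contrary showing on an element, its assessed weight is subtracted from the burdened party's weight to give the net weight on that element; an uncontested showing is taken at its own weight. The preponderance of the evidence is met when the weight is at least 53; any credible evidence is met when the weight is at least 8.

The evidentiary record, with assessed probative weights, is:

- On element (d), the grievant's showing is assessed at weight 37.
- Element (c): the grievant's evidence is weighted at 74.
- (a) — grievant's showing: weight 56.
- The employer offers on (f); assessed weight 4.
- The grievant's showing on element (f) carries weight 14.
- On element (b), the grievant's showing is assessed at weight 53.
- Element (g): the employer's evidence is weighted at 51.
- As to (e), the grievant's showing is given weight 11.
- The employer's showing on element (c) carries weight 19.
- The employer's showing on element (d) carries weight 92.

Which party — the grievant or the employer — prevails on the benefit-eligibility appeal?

Stage 1 (grievant, the preponderance of the evidence, weight is at least 53): (a) 56 ≥ 53 — meets; (b) 53 ≥ 53 — meets; (c) net 74−19=55 ≥ 53 — meets.
  Stage 1 carried; the burden shifts to the employer.
Stage 2 (employer, the preponderance of the evidence, weight is at least 53): (d) net 92−37=55 ≥ 53 — meets.
  Stage 2 carried; the burden shifts to the grievant.
Stage 3 (grievant, any credible evidence, weight is at least 8): (e) 11 ≥ 8 — meets; (f) net 14−4=10 ≥ 8 — meets.
  Stage 3 carried; the burden shifts to the employer.
Stage 4 (employer, the preponderance of the evidence, weight is at least 53): (g) 51 < 53 — fails.
  The employer does not carry Stage 4.
The grievant prevails.

grievant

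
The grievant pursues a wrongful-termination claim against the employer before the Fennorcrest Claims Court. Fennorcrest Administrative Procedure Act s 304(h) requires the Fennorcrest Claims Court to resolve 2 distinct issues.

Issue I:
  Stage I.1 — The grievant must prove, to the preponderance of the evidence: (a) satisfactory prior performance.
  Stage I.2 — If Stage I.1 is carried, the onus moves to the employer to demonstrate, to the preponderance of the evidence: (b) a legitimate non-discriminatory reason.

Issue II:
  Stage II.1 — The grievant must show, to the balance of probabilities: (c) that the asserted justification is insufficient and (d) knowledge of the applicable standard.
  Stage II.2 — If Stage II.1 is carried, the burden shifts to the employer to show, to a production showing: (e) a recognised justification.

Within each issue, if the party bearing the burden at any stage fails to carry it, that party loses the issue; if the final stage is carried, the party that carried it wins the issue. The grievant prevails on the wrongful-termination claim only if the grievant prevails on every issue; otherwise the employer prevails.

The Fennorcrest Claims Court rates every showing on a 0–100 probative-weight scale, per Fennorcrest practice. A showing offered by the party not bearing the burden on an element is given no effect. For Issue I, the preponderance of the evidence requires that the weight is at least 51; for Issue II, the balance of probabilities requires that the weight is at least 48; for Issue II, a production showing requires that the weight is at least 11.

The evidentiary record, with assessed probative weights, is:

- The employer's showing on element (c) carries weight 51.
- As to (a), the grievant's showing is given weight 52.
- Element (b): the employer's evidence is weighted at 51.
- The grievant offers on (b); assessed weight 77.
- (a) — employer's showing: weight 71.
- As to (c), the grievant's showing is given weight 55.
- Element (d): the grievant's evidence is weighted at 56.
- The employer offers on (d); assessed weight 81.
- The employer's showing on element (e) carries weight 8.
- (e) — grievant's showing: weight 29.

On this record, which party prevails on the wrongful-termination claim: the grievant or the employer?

employer

— Issue I —
Stage I.1 (grievant, the preponderance of the evidence, weight is at least 51): (a) 52 (employer's 71 disregarded) ≥ 51 — meets.
  All elements met. The burden passes to the employer.
Stage I.2 (employer, the preponderance of the evidence, weight is at least 51): (b) 51 (grievant's 77 disregarded) ≥ 51 — meets.
  The employer carries the last stage.
With every stage satisfied, the employer prevails on this issue.
— Issue II —
At Stage II.1 the grievant must meet the balance of probabilities (weight is at least 48): on (c) the weight is 55 (the employer's 51 is given no effect), which does reach 48, so (c) meets the standard; on (d) the weight is 56 (the employer's 81 is given no effect), which does reach 48, so (d) meets the standard.
  Stage II.1 is satisfied; the onus moves to the employer.
At Stage II.2 the employer must meet a production showing (weight is at least 11): on (e) the weight is 8 (the grievant's 29 is given no effect), which does not reach 11, so (e) does not meet the standard.
  Not every element is met, so the employer fails to carry Stage II.2.
The grievant prevails on this issue.
Per-issue: Issue I → employer; Issue II → grievant. The grievant must prevail on every issue; overall, the employer prevails.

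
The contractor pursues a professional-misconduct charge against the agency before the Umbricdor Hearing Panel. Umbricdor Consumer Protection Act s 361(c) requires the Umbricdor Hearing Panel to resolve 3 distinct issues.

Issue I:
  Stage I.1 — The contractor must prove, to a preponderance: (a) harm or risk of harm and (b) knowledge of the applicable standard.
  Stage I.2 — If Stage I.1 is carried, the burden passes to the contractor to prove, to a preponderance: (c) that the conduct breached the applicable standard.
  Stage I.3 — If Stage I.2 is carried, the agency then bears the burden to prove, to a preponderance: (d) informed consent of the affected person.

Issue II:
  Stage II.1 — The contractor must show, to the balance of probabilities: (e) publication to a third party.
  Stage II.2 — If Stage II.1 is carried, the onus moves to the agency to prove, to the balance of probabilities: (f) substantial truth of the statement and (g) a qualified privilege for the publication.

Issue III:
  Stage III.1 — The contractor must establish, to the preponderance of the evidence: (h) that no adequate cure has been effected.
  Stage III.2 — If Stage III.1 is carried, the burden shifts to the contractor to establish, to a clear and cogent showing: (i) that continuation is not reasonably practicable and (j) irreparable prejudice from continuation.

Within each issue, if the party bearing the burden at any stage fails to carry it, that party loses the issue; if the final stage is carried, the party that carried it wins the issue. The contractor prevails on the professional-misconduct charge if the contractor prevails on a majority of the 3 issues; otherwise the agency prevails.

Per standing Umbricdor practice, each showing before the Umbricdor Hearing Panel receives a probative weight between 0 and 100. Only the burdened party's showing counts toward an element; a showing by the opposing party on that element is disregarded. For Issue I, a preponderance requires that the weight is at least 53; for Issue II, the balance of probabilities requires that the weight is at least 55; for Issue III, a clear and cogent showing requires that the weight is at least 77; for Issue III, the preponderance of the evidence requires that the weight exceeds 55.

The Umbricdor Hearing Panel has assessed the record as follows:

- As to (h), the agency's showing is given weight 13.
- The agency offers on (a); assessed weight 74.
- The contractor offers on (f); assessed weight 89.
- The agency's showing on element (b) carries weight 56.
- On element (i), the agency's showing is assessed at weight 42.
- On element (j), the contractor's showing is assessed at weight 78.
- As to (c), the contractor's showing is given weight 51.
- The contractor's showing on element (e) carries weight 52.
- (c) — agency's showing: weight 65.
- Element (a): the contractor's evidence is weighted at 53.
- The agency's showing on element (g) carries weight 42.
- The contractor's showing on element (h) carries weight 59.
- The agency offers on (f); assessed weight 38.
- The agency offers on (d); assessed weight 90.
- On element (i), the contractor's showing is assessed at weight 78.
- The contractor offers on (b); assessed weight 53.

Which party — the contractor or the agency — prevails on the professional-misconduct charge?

— Issue I —
Stage I.1 — burden on contractor; standard: a preponderance (weight is at least 53).
    (a): 53 (agency's 74 disregarded) ≥ 53 [met]
    (b): 53 (agency's 56 disregarded) ≥ 53 [met]
  Stage I.1 carried; the burden remains with the contractor.
Stage I.2 — burden on contractor; standard: a preponderance (weight is at least 53).
    (c): 51 (agency's 65 disregarded) < 53 [not met]
  Not every element is met, so the contractor fails to carry Stage I.2.
The agency prevails on this issue.
— Issue II —
Stage II.1 — burden on contractor; standard: the balance of probabilities (weight is at least 55).
    (e): 52 < 55 [not met]
  Not every element is met, so the contractor fails to carry Stage II.1.
The agency prevails on this issue.
— Issue III —
At Stage III.1 the contractor must meet the preponderance of the evidence (weight exceeds 55): on (h) the weight is 59 (the agency's 13 is given no effect), > 55, so (h) meets the standard.
  All elements met. The contractor retains the burden for Stage III.2.
At Stage III.2 the contractor must meet a clear and cogent showing (weight is at least 77): on (i) the weight is 78 (the agency's 42 is given no effect), ≥ 77, so (i) meets the standard; on (j) the weight is 78, which does reach 77, so (j) meets the standard.
  All elements met at the final stage.
All stages carried — the contractor prevails on this issue.
Per-issue: Issue I → agency; Issue II → agency; Issue III → contractor. The contractor must prevail on a majority of issues; overall, the agency prevails.

agency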